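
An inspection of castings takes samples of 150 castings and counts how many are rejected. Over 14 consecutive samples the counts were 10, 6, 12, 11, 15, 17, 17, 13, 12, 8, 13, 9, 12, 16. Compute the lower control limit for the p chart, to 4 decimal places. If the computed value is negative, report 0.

0.0144

p̄ = Σdᵢ / (k·n) = 171 / (14 × 150) = 0.08143
LCL = p̄ − 3·√(p̄(1−p̄)/n) = 0.08143 − 3 × 0.02233 = 0.01444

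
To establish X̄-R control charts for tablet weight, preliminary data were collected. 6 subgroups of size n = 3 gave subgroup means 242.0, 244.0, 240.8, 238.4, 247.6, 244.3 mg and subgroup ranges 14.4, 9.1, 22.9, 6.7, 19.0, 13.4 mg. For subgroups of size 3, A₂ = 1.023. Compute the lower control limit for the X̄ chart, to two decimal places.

228.27

X̄̄ = (242.0 + 244.0 + 240.8 + 238.4 + 247.6 + 244.3) / 6 = 1457.1000 / 6 = 242.8500
R̄ = (14.4 + 9.1 + 22.9 + 6.7 + 19.0 + 13.4) / 6 = 85.5000 / 6 = 14.2500
LCL = X̄̄ − A₂·R̄ = 242.8500 − 1.023 × 14.2500 = 228.2722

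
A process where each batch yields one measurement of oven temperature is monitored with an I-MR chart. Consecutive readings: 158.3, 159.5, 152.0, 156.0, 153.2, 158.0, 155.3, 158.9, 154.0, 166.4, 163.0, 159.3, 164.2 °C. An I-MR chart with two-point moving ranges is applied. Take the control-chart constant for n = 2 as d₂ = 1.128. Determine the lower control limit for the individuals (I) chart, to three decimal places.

X̄ = (158.3 + 159.5 + 152.0 + 156.0 + 153.2 + 158.0 + 155.3 + 158.9 + 154.0 + 166.4 + 163.0 + 159.3 + 164.2) / 13 = 158.3154
Moving ranges: 1.2, 7.5, 4.0, 2.8, 4.8, 2.7, 3.6, 4.9, 12.4, 3.4, 3.7, 4.9; M̄R̄ = 55.9000 / 12 = 4.6583
LCL = X̄ − 3·M̄R̄/d₂ = 158.3154 − 3 × 4.6583 / 1.128 = 145.9262

145.926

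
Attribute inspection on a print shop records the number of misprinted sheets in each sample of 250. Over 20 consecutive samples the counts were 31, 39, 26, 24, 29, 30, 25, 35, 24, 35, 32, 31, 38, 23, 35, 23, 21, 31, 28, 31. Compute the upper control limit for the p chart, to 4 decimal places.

0.1795

p̄ = Σdᵢ / (k·n) = 591 / (20 × 250) = 0.11820
UCL = p̄ + 3·√(p̄(1−p̄)/n) = 0.11820 + 3 × √(0.11820×0.88180/250) = 0.11820 + 3 × 0.02042 = 0.17946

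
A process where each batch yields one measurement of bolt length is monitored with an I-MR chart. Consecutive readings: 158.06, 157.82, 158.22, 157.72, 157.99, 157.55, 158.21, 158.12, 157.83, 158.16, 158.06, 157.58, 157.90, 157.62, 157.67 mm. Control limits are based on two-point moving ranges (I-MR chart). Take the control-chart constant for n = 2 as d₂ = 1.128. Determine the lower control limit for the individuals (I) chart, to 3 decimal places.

157.055

X̄ = (158.06 + 157.82 + 158.22 + 157.72 + 157.99 + 157.55 + 158.21 + 158.12 + 157.83 + 158.16 + 158.06 + 157.58 + 157.90 + 157.62 + 157.67) / 15 = 157.9007
Moving ranges: 0.24, 0.40, 0.50, 0.27, 0.44, 0.66, 0.09, 0.29, 0.33, 0.10, 0.48, 0.32, 0.28, 0.05; M̄R̄ = 4.4500 / 14 = 0.3179
LCL = X̄ − 3·M̄R̄/d₂ = 157.9007 − 3 × 0.3179 / 1.128 = 157.0553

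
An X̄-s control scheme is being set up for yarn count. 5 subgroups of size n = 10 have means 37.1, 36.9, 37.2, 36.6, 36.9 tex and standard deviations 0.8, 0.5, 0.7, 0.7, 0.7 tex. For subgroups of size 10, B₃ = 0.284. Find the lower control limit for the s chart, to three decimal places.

s̄ = (0.8 + 0.5 + 0.7 + 0.7 + 0.7) / 5 = 0.6800
LCL_s = B₃·s̄ = 0.284 × 0.6800 = 0.1931

0.193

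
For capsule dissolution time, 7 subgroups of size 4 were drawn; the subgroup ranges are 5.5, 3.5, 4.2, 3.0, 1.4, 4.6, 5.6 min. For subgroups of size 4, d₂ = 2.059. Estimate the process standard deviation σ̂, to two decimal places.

1.93

R̄ = (5.5 + 3.5 + 4.2 + 3.0 + 1.4 + 4.6 + 5.6) / 7 = 3.9714
σ̂ = R̄ / d₂ = 3.9714 / 2.059 = 1.9288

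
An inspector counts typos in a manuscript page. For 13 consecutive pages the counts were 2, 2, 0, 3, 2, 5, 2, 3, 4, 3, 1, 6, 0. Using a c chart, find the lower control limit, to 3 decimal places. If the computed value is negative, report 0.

c̄ = (2 + 2 + 0 + 3 + 2 + 5 + 2 + 3 + 4 + 3 + 1 + 6 + 0) / 13 = 33 / 13 = 2.5385
LCL = c̄ − 3√c̄ = 2.5385 − 3 × 1.5933 = -2.2413 → 0 (cannot be negative)

0.000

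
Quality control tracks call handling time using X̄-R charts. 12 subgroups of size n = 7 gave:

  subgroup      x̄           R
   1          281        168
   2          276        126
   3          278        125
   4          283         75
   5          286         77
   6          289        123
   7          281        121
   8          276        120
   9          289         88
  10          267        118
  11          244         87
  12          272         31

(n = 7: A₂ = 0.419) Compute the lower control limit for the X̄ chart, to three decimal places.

X̄̄ = (281 + 276 + 278 + 283 + 286 + 289 + 281 + 276 + 289 + 267 + 244 + 272) / 12 = 3322.0000 / 12 = 276.8333
R̄ = (168 + 126 + 125 + 75 + 77 + 123 + 121 + 120 + 88 + 118 + 87 + 31) / 12 = 1259.0000 / 12 = 104.9167
LCL = X̄̄ − A₂·R̄ = 276.8333 − 0.419 × 104.9167 = 232.8732

232.873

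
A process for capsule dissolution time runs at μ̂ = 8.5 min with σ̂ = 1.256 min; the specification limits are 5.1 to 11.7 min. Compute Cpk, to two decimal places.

0.85

Cpu = (USL − μ̂) / (3σ̂) = (11.7 − 8.5) / (3 × 1.256) = 0.8493; Cpl = (μ̂ − LSL) / (3σ̂) = (8.5 − 5.1) / (3 × 1.256) = 0.9023; Cpk = min(Cpu, Cpl) = 0.8493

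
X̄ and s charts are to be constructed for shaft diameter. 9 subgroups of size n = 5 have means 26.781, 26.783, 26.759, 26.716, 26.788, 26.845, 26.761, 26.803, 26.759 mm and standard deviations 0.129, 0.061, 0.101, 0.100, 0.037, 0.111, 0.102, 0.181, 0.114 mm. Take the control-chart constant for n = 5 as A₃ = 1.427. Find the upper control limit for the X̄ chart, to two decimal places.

26.93

X̄̄ = (26.781 + 26.783 + 26.759 + 26.716 + 26.788 + 26.845 + 26.761 + 26.803 + 26.759) / 9 = 26.7772
s̄ = (0.129 + 0.061 + 0.101 + 0.100 + 0.037 + 0.111 + 0.102 + 0.181 + 0.114) / 9 = 0.1040
UCL = X̄̄ + A₃·s̄ = 26.7772 + 1.427 × 0.1040 = 26.9256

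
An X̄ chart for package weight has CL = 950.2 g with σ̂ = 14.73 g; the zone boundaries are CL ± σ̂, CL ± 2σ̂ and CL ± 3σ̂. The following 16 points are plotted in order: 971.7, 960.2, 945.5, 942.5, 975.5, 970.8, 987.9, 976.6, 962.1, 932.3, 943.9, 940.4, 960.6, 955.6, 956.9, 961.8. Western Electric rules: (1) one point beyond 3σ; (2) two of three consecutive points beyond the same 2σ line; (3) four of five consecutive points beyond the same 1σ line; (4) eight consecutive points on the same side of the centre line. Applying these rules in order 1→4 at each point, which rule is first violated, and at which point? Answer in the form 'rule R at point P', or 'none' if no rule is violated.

rule 3 at point 8

Zone of each point (C = within 1σ̂, B = 1σ̂–2σ̂, A = 2σ̂–3σ̂, * = beyond 3σ̂; sign = side of CL): 1:+B, 2:+C, 3:-C, 4:-C, 5:+B, 6:+B, 7:+A, 8:+B, 9:+C, 10:-B, 11:-C, 12:-C, 13:+C, 14:+C, 15:+C, 16:+C
Rule 3 (four of five consecutive points beyond the same 1σ limit) is satisfied at point 8.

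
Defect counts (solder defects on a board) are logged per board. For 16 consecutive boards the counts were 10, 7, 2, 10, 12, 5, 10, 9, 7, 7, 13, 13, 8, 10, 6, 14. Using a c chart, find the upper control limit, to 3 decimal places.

c̄ = (10 + 7 + 2 + 10 + 12 + 5 + 10 + 9 + 7 + 7 + 13 + 13 + 8 + 10 + 6 + 14) / 16 = 143 / 16 = 8.9375
UCL = c̄ + 3√c̄ = 8.9375 + 3 × √8.9375 = 8.9375 + 3 × 2.9896 = 17.9062

17.906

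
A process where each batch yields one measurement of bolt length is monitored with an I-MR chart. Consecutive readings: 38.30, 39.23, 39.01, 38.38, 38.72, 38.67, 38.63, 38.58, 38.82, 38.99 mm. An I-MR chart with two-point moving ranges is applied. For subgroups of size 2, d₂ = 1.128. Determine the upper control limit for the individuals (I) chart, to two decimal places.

X̄ = (38.30 + 39.23 + 39.01 + 38.38 + 38.72 + 38.67 + 38.63 + 38.58 + 38.82 + 38.99) / 10 = 38.7330
Moving ranges: 0.93, 0.22, 0.63, 0.34, 0.05, 0.04, 0.05, 0.24, 0.17; M̄R̄ = 2.6700 / 9 = 0.2967
UCL = X̄ + 3·M̄R̄/d₂ = 38.7330 + 3 × 0.2967 / 1.128 = 39.5220

39.52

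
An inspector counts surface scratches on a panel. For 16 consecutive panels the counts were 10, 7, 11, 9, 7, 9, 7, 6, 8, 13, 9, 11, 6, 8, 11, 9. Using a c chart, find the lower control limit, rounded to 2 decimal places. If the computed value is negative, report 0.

0.00

c̄ = (10 + 7 + 11 + 9 + 7 + 9 + 7 + 6 + 8 + 13 + 9 + 11 + 6 + 8 + 11 + 9) / 16 = 141 / 16 = 8.8125
LCL = c̄ − 3√c̄ = 8.8125 − 3 × 2.9686 = -0.0933 → 0 (cannot be negative)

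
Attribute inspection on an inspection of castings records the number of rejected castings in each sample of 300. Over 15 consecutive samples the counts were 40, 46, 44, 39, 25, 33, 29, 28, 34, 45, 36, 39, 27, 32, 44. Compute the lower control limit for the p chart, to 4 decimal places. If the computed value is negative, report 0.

0.0639

p̄ = Σdᵢ / (k·n) = 541 / (15 × 300) = 0.12022
LCL = p̄ − 3·√(p̄(1−p̄)/n) = 0.12022 − 3 × 0.01878 = 0.06389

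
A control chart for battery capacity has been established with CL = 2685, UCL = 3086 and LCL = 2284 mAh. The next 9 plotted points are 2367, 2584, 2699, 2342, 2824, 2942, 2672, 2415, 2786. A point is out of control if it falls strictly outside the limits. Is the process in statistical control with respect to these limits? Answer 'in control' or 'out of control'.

in control

All 9 points lie within [2284, 3086].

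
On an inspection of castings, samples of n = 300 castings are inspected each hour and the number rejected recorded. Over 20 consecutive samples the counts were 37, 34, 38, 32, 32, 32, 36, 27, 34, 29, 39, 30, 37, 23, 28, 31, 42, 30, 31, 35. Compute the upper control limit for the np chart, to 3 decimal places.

p̄ = Σdᵢ / (k·n) = 657 / (20 × 300) = 0.10950
UCL = np̄ + 3·√(np̄(1−p̄)) = 32.8500 + 3 × √(32.8500×0.89050) = 32.8500 + 3 × 5.4086 = 49.0758

49.076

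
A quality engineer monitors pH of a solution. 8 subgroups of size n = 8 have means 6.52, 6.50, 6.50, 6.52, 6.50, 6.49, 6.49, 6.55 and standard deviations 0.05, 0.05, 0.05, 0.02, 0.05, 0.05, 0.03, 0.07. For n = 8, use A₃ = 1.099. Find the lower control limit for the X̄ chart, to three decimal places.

6.458

X̄̄ = (6.52 + 6.50 + 6.50 + 6.52 + 6.50 + 6.49 + 6.49 + 6.55) / 8 = 6.5088
s̄ = (0.05 + 0.05 + 0.05 + 0.02 + 0.05 + 0.05 + 0.03 + 0.07) / 8 = 0.0462
LCL = X̄̄ − A₃·s̄ = 6.5088 − 1.099 × 0.0462 = 6.4579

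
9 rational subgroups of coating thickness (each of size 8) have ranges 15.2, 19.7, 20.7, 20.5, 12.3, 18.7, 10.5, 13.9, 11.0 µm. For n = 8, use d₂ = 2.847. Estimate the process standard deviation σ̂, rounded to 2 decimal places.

R̄ = (15.2 + 19.7 + 20.7 + 20.5 + 12.3 + 18.7 + 10.5 + 13.9 + 11.0) / 9 = 15.8333
σ̂ = R̄ / d₂ = 15.8333 / 2.847 = 5.5614

5.56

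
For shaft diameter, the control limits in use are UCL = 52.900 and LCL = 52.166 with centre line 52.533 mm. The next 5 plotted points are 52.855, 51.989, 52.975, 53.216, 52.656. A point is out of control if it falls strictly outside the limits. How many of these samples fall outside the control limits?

3

Compare each point to [52.166, 52.900]: sample 2 = 51.989 < LCL; sample 3 = 52.975 > UCL; sample 4 = 53.216 > UCL.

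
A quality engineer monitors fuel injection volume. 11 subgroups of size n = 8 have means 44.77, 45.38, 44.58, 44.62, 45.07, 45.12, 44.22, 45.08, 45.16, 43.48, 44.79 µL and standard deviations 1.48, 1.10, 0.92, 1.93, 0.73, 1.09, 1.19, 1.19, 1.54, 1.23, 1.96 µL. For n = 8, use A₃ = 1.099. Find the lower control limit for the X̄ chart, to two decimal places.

43.32

X̄̄ = (44.77 + 45.38 + 44.58 + 44.62 + 45.07 + 45.12 + 44.22 + 45.08 + 45.16 + 43.48 + 44.79) / 11 = 44.7518
s̄ = (1.48 + 1.10 + 0.92 + 1.93 + 0.73 + 1.09 + 1.19 + 1.19 + 1.54 + 1.23 + 1.96) / 11 = 1.3055
LCL = X̄̄ − A₃·s̄ = 44.7518 − 1.099 × 1.3055 = 43.3171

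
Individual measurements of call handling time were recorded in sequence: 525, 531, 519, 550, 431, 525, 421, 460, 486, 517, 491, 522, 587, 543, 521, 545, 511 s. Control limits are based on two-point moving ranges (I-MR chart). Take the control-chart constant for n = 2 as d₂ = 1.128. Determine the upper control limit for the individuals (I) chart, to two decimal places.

X̄ = (525 + 531 + 519 + 550 + 431 + 525 + 421 + 460 + 486 + 517 + 491 + 522 + 587 + 543 + 521 + 545 + 511) / 17 = 510.8824
Moving ranges: 6, 12, 31, 119, 94, 104, 39, 26, 31, 26, 31, 65, 44, 22, 24, 34; M̄R̄ = 708.0000 / 16 = 44.2500
UCL = X̄ + 3·M̄R̄/d₂ = 510.8824 + 3 × 44.2500 / 1.128 = 628.5685

628.57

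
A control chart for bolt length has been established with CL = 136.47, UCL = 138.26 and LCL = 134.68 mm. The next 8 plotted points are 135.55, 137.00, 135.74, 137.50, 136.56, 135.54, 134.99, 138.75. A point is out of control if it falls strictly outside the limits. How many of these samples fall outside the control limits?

1

Compare each point to [134.68, 138.26]: sample 8 = 138.75 > UCL.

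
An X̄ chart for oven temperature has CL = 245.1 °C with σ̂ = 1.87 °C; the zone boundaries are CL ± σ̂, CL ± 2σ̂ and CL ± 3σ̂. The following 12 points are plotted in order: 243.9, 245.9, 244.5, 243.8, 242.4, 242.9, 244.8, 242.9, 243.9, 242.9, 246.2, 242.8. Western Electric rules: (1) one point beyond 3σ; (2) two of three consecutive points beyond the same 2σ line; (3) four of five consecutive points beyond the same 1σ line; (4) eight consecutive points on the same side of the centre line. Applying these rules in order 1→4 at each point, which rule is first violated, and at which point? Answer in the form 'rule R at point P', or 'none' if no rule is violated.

rule 4 at point 10

Zone of each point (C = within 1σ̂, B = 1σ̂–2σ̂, A = 2σ̂–3σ̂, * = beyond 3σ̂; sign = side of CL): 1:-C, 2:+C, 3:-C, 4:-C, 5:-B, 6:-B, 7:-C, 8:-B, 9:-C, 10:-B, 11:+C, 12:-B
Rule 4 (eight consecutive points on the same side of the centre line) is satisfied at point 10.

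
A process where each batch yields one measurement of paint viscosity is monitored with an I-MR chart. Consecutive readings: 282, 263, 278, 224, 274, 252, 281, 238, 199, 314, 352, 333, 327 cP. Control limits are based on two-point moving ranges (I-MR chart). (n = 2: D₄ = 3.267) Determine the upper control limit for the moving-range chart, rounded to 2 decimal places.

Moving ranges: 19, 15, 54, 50, 22, 29, 43, 39, 115, 38, 19, 6; M̄R̄ = 449.0000 / 12 = 37.4167
UCL_MR = D₄·M̄R̄ = 3.267 × 37.4167 = 122.2402

122.24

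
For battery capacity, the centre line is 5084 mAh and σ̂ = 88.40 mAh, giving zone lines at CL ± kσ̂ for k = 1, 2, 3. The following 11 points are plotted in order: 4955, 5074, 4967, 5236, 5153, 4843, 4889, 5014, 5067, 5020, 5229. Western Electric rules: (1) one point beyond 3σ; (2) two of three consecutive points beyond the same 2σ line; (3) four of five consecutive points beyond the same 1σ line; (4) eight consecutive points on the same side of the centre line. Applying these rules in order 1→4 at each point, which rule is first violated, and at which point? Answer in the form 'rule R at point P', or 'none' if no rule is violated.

Zone of each point (C = within 1σ̂, B = 1σ̂–2σ̂, A = 2σ̂–3σ̂, * = beyond 3σ̂; sign = side of CL): 1:-B, 2:-C, 3:-B, 4:+B, 5:+C, 6:-A, 7:-A, 8:-C, 9:-C, 10:-C, 11:+B
Rule 2 (two of three consecutive points beyond the same 2σ limit) is satisfied at point 7.

rule 2 at point 7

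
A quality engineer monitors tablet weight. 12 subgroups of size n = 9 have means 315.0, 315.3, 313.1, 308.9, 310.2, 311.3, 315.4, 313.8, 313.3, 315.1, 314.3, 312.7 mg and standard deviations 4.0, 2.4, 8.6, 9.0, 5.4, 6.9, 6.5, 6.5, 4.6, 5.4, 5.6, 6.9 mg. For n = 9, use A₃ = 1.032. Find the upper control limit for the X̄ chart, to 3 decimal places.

319.375

X̄̄ = (315.0 + 315.3 + 313.1 + 308.9 + 310.2 + 311.3 + 315.4 + 313.8 + 313.3 + 315.1 + 314.3 + 312.7) / 12 = 313.2000
s̄ = (4.0 + 2.4 + 8.6 + 9.0 + 5.4 + 6.9 + 6.5 + 6.5 + 4.6 + 5.4 + 5.6 + 6.9) / 12 = 5.9833
UCL = X̄̄ + A₃·s̄ = 313.2000 + 1.032 × 5.9833 = 319.3748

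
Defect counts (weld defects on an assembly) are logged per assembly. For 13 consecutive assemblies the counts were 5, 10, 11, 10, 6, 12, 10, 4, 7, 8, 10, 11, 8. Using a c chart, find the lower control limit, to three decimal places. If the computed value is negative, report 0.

0.000

c̄ = (5 + 10 + 11 + 10 + 6 + 12 + 10 + 4 + 7 + 8 + 10 + 11 + 8) / 13 = 112 / 13 = 8.6154
LCL = c̄ − 3√c̄ = 8.6154 − 3 × 2.9352 = -0.1902 → 0 (cannot be negative)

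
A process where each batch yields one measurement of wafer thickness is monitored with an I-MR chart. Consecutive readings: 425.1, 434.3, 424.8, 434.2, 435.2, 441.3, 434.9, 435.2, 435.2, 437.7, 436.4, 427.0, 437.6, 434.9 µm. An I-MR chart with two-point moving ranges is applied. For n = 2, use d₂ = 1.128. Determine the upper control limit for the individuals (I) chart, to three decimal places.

447.836

X̄ = (425.1 + 434.3 + 424.8 + 434.2 + 435.2 + 441.3 + 434.9 + 435.2 + 435.2 + 437.7 + 436.4 + 427.0 + 437.6 + 434.9) / 14 = 433.8429
Moving ranges: 9.2, 9.5, 9.4, 1.0, 6.1, 6.4, 0.3, 0.0, 2.5, 1.3, 9.4, 10.6, 2.7; M̄R̄ = 68.4000 / 13 = 5.2615
UCL = X̄ + 3·M̄R̄/d₂ = 433.8429 + 3 × 5.2615 / 1.128 = 447.8363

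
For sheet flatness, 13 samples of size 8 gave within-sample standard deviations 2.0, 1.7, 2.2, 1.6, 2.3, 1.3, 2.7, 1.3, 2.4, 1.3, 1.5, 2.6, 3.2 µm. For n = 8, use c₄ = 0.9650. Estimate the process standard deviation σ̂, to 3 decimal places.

2.081

s̄ = (2.0 + 1.7 + 2.2 + 1.6 + 2.3 + 1.3 + 2.7 + 1.3 + 2.4 + 1.3 + 1.5 + 2.6 + 3.2) / 13 = 2.0077
σ̂ = s̄ / c₄ = 2.0077 / 0.9650 = 2.0805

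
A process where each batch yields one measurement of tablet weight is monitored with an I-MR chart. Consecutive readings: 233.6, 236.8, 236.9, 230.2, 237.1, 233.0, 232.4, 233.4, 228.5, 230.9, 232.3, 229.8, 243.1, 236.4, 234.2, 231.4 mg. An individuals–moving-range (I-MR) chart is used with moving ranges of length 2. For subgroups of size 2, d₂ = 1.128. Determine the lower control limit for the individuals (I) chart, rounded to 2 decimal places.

223.32

X̄ = (233.6 + 236.8 + 236.9 + 230.2 + 237.1 + 233.0 + 232.4 + 233.4 + 228.5 + 230.9 + 232.3 + 229.8 + 243.1 + 236.4 + 234.2 + 231.4) / 16 = 233.7500
Moving ranges: 3.2, 0.1, 6.7, 6.9, 4.1, 0.6, 1.0, 4.9, 2.4, 1.4, 2.5, 13.3, 6.7, 2.2, 2.8; M̄R̄ = 58.8000 / 15 = 3.9200
LCL = X̄ − 3·M̄R̄/d₂ = 233.7500 − 3 × 3.9200 / 1.128 = 223.3245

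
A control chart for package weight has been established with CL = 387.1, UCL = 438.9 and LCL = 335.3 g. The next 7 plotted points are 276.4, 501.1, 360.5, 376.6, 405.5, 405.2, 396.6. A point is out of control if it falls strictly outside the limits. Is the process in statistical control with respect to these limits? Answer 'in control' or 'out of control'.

out of control

Compare each point to [335.3, 438.9]: sample 1 = 276.4 < LCL; sample 2 = 501.1 > UCL.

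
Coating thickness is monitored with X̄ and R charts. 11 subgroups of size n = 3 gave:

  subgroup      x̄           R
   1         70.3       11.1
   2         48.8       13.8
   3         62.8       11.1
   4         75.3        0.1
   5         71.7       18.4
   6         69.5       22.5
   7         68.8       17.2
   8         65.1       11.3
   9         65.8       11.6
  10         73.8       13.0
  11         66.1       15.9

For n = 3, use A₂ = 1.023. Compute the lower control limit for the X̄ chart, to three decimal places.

X̄̄ = (70.3 + 48.8 + 62.8 + 75.3 + 71.7 + 69.5 + 68.8 + 65.1 + 65.8 + 73.8 + 66.1) / 11 = 738.0000 / 11 = 67.0909
R̄ = (11.1 + 13.8 + 11.1 + 0.1 + 18.4 + 22.5 + 17.2 + 11.3 + 11.6 + 13.0 + 15.9) / 11 = 146.0000 / 11 = 13.2727
LCL = X̄̄ − A₂·R̄ = 67.0909 − 1.023 × 13.2727 = 53.5129

53.513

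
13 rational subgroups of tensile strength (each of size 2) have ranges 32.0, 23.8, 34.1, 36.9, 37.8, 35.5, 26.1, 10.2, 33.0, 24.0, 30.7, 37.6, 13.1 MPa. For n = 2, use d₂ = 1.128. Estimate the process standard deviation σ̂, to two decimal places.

R̄ = (32.0 + 23.8 + 34.1 + 36.9 + 37.8 + 35.5 + 26.1 + 10.2 + 33.0 + 24.0 + 30.7 + 37.6 + 13.1) / 13 = 28.8308
σ̂ = R̄ / d₂ = 28.8308 / 1.128 = 25.5592

25.56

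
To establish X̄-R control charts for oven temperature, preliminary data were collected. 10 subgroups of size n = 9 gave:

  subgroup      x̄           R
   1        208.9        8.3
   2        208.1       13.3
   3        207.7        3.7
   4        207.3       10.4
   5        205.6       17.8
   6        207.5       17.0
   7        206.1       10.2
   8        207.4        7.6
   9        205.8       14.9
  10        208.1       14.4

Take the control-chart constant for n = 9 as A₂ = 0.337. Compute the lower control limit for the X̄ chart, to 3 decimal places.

X̄̄ = (208.9 + 208.1 + 207.7 + 207.3 + 205.6 + 207.5 + 206.1 + 207.4 + 205.8 + 208.1) / 10 = 2072.5000 / 10 = 207.2500
R̄ = (8.3 + 13.3 + 3.7 + 10.4 + 17.8 + 17.0 + 10.2 + 7.6 + 14.9 + 14.4) / 10 = 117.6000 / 10 = 11.7600
LCL = X̄̄ − A₂·R̄ = 207.2500 − 0.337 × 11.7600 = 203.2869

203.287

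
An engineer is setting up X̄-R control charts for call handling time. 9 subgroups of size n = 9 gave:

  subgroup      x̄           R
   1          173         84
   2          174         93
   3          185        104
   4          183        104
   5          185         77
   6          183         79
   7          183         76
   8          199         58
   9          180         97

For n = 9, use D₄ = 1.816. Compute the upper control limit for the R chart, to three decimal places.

155.772

R̄ = (84 + 93 + 104 + 104 + 77 + 79 + 76 + 58 + 97) / 9 = 772.0000 / 9 = 85.7778
UCL_R = D₄·R̄ = 1.816 × 85.7778 = 155.7724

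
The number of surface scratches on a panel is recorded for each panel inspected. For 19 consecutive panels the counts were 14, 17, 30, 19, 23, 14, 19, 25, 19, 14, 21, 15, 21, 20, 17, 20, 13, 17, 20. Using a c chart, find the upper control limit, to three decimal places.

c̄ = (14 + 17 + 30 + 19 + 23 + 14 + 19 + 25 + 19 + 14 + 21 + 15 + 21 + 20 + 17 + 20 + 13 + 17 + 20) / 19 = 358 / 19 = 18.8421
UCL = c̄ + 3√c̄ = 18.8421 + 3 × √18.8421 = 18.8421 + 3 × 4.3407 = 31.8644

31.864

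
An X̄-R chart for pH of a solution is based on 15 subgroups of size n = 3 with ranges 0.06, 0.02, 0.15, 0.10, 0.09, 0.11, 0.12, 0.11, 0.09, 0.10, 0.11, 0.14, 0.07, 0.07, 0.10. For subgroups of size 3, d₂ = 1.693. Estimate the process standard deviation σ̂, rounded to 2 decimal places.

R̄ = (0.06 + 0.02 + 0.15 + 0.10 + 0.09 + 0.11 + 0.12 + 0.11 + 0.09 + 0.10 + 0.11 + 0.14 + 0.07 + 0.07 + 0.10) / 15 = 0.0960
σ̂ = R̄ / d₂ = 0.0960 / 1.693 = 0.0567

0.06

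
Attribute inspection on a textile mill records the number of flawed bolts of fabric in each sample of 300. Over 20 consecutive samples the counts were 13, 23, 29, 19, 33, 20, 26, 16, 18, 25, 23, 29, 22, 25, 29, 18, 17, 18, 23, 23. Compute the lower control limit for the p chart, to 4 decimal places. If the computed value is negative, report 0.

0.0293

p̄ = Σdᵢ / (k·n) = 449 / (20 × 300) = 0.07483
LCL = p̄ − 3·√(p̄(1−p̄)/n) = 0.07483 − 3 × 0.01519 = 0.02926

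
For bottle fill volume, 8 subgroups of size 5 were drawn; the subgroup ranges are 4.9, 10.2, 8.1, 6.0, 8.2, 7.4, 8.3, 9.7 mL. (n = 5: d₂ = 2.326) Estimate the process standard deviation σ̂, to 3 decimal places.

3.375

R̄ = (4.9 + 10.2 + 8.1 + 6.0 + 8.2 + 7.4 + 8.3 + 9.7) / 8 = 7.8500
σ̂ = R̄ / d₂ = 7.8500 / 2.326 = 3.3749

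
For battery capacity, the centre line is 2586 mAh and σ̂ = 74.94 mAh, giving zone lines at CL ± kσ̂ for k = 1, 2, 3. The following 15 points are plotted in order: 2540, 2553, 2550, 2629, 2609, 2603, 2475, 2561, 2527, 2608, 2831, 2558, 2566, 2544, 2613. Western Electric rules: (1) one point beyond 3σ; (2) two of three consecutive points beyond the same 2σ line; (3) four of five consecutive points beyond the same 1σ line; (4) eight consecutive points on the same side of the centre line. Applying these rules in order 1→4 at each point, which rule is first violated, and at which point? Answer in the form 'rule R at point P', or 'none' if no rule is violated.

rule 1 at point 11

Zone of each point (C = within 1σ̂, B = 1σ̂–2σ̂, A = 2σ̂–3σ̂, * = beyond 3σ̂; sign = side of CL): 1:-C, 2:-C, 3:-C, 4:+C, 5:+C, 6:+C, 7:-B, 8:-C, 9:-C, 10:+C, 11:+*, 12:-C, 13:-C, 14:-C, 15:+C
Rule 1 (one point beyond the 3σ limits) is satisfied at point 11.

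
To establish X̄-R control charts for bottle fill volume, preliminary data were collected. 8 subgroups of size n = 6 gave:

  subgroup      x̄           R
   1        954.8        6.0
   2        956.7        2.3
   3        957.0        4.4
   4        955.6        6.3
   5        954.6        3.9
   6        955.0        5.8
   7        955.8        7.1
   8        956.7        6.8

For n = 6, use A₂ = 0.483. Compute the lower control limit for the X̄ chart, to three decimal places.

953.203

X̄̄ = (954.8 + 956.7 + 957.0 + 955.6 + 954.6 + 955.0 + 955.8 + 956.7) / 8 = 7646.2000 / 8 = 955.7750
R̄ = (6.0 + 2.3 + 4.4 + 6.3 + 3.9 + 5.8 + 7.1 + 6.8) / 8 = 42.6000 / 8 = 5.3250
LCL = X̄̄ − A₂·R̄ = 955.7750 − 0.483 × 5.3250 = 953.2030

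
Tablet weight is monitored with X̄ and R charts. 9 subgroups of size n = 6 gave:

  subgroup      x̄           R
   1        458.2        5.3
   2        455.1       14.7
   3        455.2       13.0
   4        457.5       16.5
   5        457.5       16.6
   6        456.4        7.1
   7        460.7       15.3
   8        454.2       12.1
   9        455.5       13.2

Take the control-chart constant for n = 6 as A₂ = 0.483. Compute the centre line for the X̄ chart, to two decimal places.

456.70

X̄̄ = (458.2 + 455.1 + 455.2 + 457.5 + 457.5 + 456.4 + 460.7 + 454.2 + 455.5) / 9 = 4110.3000 / 9 = 456.7000
CL = X̄̄ = 456.7000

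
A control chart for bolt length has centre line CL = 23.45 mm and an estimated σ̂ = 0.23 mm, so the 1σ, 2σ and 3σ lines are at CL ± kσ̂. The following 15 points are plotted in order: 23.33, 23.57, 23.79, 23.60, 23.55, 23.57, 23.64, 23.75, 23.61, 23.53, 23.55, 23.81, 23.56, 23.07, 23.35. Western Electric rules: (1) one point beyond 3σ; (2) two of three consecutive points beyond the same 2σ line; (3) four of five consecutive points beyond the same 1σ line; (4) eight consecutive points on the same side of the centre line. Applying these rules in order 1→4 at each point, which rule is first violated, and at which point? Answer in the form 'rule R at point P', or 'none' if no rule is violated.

rule 4 at point 9

Zone of each point (C = within 1σ̂, B = 1σ̂–2σ̂, A = 2σ̂–3σ̂, * = beyond 3σ̂; sign = side of CL): 1:-C, 2:+C, 3:+B, 4:+C, 5:+C, 6:+C, 7:+C, 8:+B, 9:+C, 10:+C, 11:+C, 12:+B, 13:+C, 14:-B, 15:-C
Rule 4 (eight consecutive points on the same side of the centre line) is satisfied at point 9.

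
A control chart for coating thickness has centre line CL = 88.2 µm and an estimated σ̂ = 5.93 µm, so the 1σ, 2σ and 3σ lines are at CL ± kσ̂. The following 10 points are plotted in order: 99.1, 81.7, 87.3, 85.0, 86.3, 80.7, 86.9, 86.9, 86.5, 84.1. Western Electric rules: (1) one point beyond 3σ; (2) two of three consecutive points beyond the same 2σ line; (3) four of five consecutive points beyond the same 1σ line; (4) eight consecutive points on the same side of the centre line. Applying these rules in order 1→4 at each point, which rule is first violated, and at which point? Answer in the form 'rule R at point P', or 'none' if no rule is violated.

rule 4 at point 9

Zone of each point (C = within 1σ̂, B = 1σ̂–2σ̂, A = 2σ̂–3σ̂, * = beyond 3σ̂; sign = side of CL): 1:+B, 2:-B, 3:-C, 4:-C, 5:-C, 6:-B, 7:-C, 8:-C, 9:-C, 10:-C
Rule 4 (eight consecutive points on the same side of the centre line) is satisfied at point 9.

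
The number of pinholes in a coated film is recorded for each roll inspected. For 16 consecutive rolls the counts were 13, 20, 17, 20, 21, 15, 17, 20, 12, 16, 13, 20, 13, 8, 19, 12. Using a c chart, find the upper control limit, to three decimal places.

c̄ = (13 + 20 + 17 + 20 + 21 + 15 + 17 + 20 + 12 + 16 + 13 + 20 + 13 + 8 + 19 + 12) / 16 = 256 / 16 = 16.0000
UCL = c̄ + 3√c̄ = 16.0000 + 3 × √16.0000 = 16.0000 + 3 × 4.0000 = 28.0000

28.000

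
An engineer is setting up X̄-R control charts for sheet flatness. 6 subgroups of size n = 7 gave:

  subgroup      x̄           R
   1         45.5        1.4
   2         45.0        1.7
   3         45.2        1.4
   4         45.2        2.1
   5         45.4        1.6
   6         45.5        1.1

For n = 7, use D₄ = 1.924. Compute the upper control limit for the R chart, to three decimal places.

R̄ = (1.4 + 1.7 + 1.4 + 2.1 + 1.6 + 1.1) / 6 = 9.3000 / 6 = 1.5500
UCL_R = D₄·R̄ = 1.924 × 1.5500 = 2.9822

2.982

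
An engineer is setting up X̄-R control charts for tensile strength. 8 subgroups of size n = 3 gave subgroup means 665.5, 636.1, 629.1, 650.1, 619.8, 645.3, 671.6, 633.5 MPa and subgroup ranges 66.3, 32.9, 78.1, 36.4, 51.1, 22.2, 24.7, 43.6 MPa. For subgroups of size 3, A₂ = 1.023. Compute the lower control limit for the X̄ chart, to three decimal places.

598.441

X̄̄ = (665.5 + 636.1 + 629.1 + 650.1 + 619.8 + 645.3 + 671.6 + 633.5) / 8 = 5151.0000 / 8 = 643.8750
R̄ = (66.3 + 32.9 + 78.1 + 36.4 + 51.1 + 22.2 + 24.7 + 43.6) / 8 = 355.3000 / 8 = 44.4125
LCL = X̄̄ − A₂·R̄ = 643.8750 − 1.023 × 44.4125 = 598.4410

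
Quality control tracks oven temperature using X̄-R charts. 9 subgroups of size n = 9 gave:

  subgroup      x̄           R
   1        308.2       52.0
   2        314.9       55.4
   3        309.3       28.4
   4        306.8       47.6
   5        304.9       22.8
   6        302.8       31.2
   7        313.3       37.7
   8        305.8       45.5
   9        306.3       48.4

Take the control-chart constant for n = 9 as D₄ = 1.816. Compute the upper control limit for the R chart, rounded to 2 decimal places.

R̄ = (52.0 + 55.4 + 28.4 + 47.6 + 22.8 + 31.2 + 37.7 + 45.5 + 48.4) / 9 = 369.0000 / 9 = 41.0000
UCL_R = D₄·R̄ = 1.816 × 41.0000 = 74.4560

74.46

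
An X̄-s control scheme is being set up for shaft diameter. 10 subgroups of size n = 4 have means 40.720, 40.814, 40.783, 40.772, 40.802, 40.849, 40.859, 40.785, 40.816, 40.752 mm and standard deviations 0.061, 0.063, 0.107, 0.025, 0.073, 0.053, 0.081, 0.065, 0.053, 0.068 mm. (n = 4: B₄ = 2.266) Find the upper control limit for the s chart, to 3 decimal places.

0.147

s̄ = (0.061 + 0.063 + 0.107 + 0.025 + 0.073 + 0.053 + 0.081 + 0.065 + 0.053 + 0.068) / 10 = 0.0649
UCL_s = B₄·s̄ = 2.266 × 0.0649 = 0.1471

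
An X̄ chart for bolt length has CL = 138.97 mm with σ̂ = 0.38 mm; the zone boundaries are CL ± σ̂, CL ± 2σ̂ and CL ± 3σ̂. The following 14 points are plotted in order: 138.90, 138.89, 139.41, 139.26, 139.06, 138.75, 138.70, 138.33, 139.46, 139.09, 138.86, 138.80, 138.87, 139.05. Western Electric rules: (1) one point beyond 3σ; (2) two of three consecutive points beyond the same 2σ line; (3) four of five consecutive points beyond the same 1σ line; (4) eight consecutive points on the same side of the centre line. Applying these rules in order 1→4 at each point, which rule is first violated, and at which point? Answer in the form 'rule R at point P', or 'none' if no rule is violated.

Zone of each point (C = within 1σ̂, B = 1σ̂–2σ̂, A = 2σ̂–3σ̂, * = beyond 3σ̂; sign = side of CL): 1:-C, 2:-C, 3:+B, 4:+C, 5:+C, 6:-C, 7:-C, 8:-B, 9:+B, 10:+C, 11:-C, 12:-C, 13:-C, 14:+C
No rule fires across all 14 points.

none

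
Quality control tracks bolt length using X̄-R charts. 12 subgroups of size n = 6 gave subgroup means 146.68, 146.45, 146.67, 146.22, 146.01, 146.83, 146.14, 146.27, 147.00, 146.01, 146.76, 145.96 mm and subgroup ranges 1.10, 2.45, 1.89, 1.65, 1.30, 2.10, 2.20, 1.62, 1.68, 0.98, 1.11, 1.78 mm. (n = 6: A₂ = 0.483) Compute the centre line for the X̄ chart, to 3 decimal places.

X̄̄ = (146.68 + 146.45 + 146.67 + 146.22 + 146.01 + 146.83 + 146.14 + 146.27 + 147.00 + 146.01 + 146.76 + 145.96) / 12 = 1757.0000 / 12 = 146.4167
CL = X̄̄ = 146.4167

146.417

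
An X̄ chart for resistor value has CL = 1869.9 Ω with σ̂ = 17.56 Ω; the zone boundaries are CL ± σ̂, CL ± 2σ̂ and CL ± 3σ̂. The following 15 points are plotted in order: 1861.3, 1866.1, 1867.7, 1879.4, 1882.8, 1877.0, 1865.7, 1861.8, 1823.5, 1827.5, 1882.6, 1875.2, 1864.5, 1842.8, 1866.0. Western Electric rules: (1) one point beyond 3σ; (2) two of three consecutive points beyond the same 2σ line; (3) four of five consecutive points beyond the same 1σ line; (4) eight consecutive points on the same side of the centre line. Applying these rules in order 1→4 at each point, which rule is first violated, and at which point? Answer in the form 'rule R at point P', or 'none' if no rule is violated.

Zone of each point (C = within 1σ̂, B = 1σ̂–2σ̂, A = 2σ̂–3σ̂, * = beyond 3σ̂; sign = side of CL): 1:-C, 2:-C, 3:-C, 4:+C, 5:+C, 6:+C, 7:-C, 8:-C, 9:-A, 10:-A, 11:+C, 12:+C, 13:-C, 14:-B, 15:-C
Rule 2 (two of three consecutive points beyond the same 2σ limit) is satisfied at point 10.

rule 2 at point 10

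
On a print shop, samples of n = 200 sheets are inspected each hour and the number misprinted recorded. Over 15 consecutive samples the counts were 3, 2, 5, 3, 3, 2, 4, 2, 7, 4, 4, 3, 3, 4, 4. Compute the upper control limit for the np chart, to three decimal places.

9.122

p̄ = Σdᵢ / (k·n) = 53 / (15 × 200) = 0.01767
UCL = np̄ + 3·√(np̄(1−p̄)) = 3.5333 + 3 × √(3.5333×0.98233) = 3.5333 + 3 × 1.8630 = 9.1224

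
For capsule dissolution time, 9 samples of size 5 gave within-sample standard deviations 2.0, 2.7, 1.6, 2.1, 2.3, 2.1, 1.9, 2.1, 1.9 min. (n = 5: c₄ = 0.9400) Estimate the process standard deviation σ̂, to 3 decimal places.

s̄ = (2.0 + 2.7 + 1.6 + 2.1 + 2.3 + 2.1 + 1.9 + 2.1 + 1.9) / 9 = 2.0778
σ̂ = s̄ / c₄ = 2.0778 / 0.9400 = 2.2104

2.210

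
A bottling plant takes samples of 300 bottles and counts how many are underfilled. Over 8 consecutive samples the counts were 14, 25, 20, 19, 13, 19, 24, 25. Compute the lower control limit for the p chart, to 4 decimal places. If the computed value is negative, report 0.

p̄ = Σdᵢ / (k·n) = 159 / (8 × 300) = 0.06625
LCL = p̄ − 3·√(p̄(1−p̄)/n) = 0.06625 − 3 × 0.01436 = 0.02317

0.0232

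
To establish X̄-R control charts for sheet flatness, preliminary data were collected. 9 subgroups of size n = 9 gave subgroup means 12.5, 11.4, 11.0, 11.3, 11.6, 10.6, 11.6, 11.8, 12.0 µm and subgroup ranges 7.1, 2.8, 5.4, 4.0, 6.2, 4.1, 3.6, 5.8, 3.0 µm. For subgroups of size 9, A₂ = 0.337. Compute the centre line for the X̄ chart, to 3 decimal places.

11.533

X̄̄ = (12.5 + 11.4 + 11.0 + 11.3 + 11.6 + 10.6 + 11.6 + 11.8 + 12.0) / 9 = 103.8000 / 9 = 11.5333
CL = X̄̄ = 11.5333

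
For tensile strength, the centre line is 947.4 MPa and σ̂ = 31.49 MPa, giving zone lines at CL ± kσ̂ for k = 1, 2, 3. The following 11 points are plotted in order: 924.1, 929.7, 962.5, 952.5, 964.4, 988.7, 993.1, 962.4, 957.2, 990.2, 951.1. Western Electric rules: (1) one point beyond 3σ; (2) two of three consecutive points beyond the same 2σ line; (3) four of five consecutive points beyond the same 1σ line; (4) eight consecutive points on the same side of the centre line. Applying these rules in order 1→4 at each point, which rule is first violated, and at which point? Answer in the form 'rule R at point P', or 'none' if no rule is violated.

rule 4 at point 10

Zone of each point (C = within 1σ̂, B = 1σ̂–2σ̂, A = 2σ̂–3σ̂, * = beyond 3σ̂; sign = side of CL): 1:-C, 2:-C, 3:+C, 4:+C, 5:+C, 6:+B, 7:+B, 8:+C, 9:+C, 10:+B, 11:+C
Rule 4 (eight consecutive points on the same side of the centre line) is satisfied at point 10.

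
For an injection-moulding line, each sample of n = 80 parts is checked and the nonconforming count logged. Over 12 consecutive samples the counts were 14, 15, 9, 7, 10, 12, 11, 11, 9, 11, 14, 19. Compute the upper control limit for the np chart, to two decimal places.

p̄ = Σdᵢ / (k·n) = 142 / (12 × 80) = 0.14792
UCL = np̄ + 3·√(np̄(1−p̄)) = 11.8333 + 3 × √(11.8333×0.85208) = 11.8333 + 3 × 3.1754 = 21.3594

21.36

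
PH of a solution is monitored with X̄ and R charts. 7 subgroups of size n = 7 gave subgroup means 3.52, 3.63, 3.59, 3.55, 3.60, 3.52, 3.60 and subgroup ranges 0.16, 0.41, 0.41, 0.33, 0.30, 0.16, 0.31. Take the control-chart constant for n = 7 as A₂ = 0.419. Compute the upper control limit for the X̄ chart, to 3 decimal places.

X̄̄ = (3.52 + 3.63 + 3.59 + 3.55 + 3.60 + 3.52 + 3.60) / 7 = 25.0100 / 7 = 3.5729
R̄ = (0.16 + 0.41 + 0.41 + 0.33 + 0.30 + 0.16 + 0.31) / 7 = 2.0800 / 7 = 0.2971
UCL = X̄̄ + A₂·R̄ = 3.5729 + 0.419 × 0.2971 = 3.6974

3.697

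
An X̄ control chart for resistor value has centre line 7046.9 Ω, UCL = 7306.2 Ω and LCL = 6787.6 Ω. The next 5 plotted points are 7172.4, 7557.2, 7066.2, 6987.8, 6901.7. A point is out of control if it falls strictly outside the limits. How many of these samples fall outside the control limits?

Compare each point to [6787.6, 7306.2]: sample 2 = 7557.2 > UCL.

1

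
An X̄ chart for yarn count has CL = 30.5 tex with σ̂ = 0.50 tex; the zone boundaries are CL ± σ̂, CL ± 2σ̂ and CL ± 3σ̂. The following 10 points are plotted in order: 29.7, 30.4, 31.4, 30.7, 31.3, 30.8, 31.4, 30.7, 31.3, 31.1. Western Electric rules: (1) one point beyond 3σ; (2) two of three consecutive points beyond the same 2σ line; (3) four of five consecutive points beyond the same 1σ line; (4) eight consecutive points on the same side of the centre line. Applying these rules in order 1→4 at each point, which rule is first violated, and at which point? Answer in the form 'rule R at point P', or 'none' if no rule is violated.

rule 4 at point 10

Zone of each point (C = within 1σ̂, B = 1σ̂–2σ̂, A = 2σ̂–3σ̂, * = beyond 3σ̂; sign = side of CL): 1:-B, 2:-C, 3:+B, 4:+C, 5:+B, 6:+C, 7:+B, 8:+C, 9:+B, 10:+B
Rule 4 (eight consecutive points on the same side of the centre line) is satisfied at point 10.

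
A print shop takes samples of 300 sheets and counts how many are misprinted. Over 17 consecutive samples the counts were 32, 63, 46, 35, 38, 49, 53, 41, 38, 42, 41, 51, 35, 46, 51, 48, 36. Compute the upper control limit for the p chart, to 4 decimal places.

p̄ = Σdᵢ / (k·n) = 745 / (17 × 300) = 0.14608
UCL = p̄ + 3·√(p̄(1−p̄)/n) = 0.14608 + 3 × √(0.14608×0.85392/300) = 0.14608 + 3 × 0.02039 = 0.20725

0.2073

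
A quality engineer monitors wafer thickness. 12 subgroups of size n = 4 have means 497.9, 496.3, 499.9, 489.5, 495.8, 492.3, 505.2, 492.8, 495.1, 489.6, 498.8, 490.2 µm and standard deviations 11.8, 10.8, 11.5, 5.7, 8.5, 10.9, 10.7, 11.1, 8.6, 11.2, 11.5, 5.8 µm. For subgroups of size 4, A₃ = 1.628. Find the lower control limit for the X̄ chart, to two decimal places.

X̄̄ = (497.9 + 496.3 + 499.9 + 489.5 + 495.8 + 492.3 + 505.2 + 492.8 + 495.1 + 489.6 + 498.8 + 490.2) / 12 = 495.2833
s̄ = (11.8 + 10.8 + 11.5 + 5.7 + 8.5 + 10.9 + 10.7 + 11.1 + 8.6 + 11.2 + 11.5 + 5.8) / 12 = 9.8417
LCL = X̄̄ − A₃·s̄ = 495.2833 − 1.628 × 9.8417 = 479.2611

479.26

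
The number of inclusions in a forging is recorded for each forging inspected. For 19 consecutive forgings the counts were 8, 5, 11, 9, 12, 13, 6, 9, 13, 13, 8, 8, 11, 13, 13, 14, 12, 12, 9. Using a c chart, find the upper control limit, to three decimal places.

c̄ = (8 + 5 + 11 + 9 + 12 + 13 + 6 + 9 + 13 + 13 + 8 + 8 + 11 + 13 + 13 + 14 + 12 + 12 + 9) / 19 = 199 / 19 = 10.4737
UCL = c̄ + 3√c̄ = 10.4737 + 3 × √10.4737 = 10.4737 + 3 × 3.2363 = 20.1826

20.183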